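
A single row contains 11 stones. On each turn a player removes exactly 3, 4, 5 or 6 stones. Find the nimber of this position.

0

Grundy values for subtraction set {3, 4, 5, 6}:
k:     0  1  2  3  4  5  6  7  8  9 10 11
g(k):  0  0  0  1  1  1  2  2  2  0  0  0
So g(11) = 0.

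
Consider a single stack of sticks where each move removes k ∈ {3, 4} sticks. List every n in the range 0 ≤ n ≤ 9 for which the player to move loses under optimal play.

Grundy values for subtraction set {3, 4}:
k:     0  1  2  3  4  5  6  7  8  9
g(k):  0  0  0  1  1  1  2  0  0  0
The P-positions (g = 0) in 0..9 are 0, 1, 2, 7, 8, 9.

0, 1, 2, 7, 8, 9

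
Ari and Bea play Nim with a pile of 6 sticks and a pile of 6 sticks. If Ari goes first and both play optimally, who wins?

Bea wins

Bitwise XOR of the heap sizes:
  110  (6)
  110  (6)
  ---
  000  (0)
The nim-sum is 0, so this is a P-position: the player to move is in a losing position under optimal play; Ari is about to move from it and so loses — Bea wins.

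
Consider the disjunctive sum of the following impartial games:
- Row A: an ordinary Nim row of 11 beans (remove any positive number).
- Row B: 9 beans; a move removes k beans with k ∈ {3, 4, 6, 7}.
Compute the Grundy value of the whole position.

8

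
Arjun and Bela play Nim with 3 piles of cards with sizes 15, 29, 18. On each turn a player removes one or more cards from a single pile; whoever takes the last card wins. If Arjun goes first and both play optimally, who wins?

Bitwise XOR of the heap sizes:
  01111  (15)
  11101  (29)
  10010  (18)
  -----
  00000  (0)
The nim-sum is 0, so this is a P-position: the player to move is in a losing position under optimal play; Arjun is about to move from it and so loses — Bela wins.

Bela wins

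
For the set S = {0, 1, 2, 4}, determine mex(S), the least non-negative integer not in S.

3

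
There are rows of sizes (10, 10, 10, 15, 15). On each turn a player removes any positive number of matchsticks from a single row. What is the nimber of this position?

10

Nim-sum: 10 ⊕ 10 ⊕ 10 ⊕ 15 ⊕ 15 = 10.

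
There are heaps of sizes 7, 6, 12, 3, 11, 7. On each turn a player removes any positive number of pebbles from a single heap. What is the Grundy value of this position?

Compute the nim-sum pairwise:
7 XOR 6 = 1
1 XOR 12 = 13
13 XOR 3 = 14
14 XOR 11 = 5
5 XOR 7 = 2

2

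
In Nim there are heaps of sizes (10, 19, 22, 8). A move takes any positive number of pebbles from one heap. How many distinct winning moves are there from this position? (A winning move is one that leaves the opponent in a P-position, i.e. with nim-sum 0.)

Compute the nim-sum pairwise:
10 ^ 19 = 25
25 ^ 22 = 15
15 ^ 8 = 7
The overall nim-sum is X = 7. A heap of size p has a winning move iff p XOR X < p (reduce it to p XOR X).
  10: 10 XOR 7 = 13 ≥ 10 — no move.
  19: 19 XOR 7 = 20 ≥ 19 — no move.
  22: 22 XOR 7 = 17 < 22 — winning move (to 17).
  8: 8 XOR 7 = 15 ≥ 8 — no move.
That gives 1 winning move.

1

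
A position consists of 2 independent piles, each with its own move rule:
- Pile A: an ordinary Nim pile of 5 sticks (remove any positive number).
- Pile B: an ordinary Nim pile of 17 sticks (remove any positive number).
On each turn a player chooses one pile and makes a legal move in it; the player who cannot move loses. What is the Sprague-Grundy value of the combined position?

20

Pile A is a plain Nim pile of size 5, so its Grundy value is 5.
Pile B is a plain Nim pile of size 17, so its Grundy value is 17.
By the Sprague-Grundy theorem, the Grundy value of a sum of independent games is the XOR of the component values.
Combined value = 5 XOR 17 = 20.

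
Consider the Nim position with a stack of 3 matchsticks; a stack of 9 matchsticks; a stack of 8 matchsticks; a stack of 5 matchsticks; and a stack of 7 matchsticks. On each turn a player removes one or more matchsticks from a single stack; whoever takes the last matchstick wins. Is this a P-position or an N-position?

Nim-sum: 3 ⊕ 9 ⊕ 8 ⊕ 5 ⊕ 7 = 0.
The nim-sum is 0, so this is a P-position: the player to move is in a losing position under optimal play.

P-position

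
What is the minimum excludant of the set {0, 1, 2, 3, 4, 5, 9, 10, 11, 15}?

6

The values 0, 1, 2, 3, 4, 5 are all present; 6 is the first non-negative integer missing from the set.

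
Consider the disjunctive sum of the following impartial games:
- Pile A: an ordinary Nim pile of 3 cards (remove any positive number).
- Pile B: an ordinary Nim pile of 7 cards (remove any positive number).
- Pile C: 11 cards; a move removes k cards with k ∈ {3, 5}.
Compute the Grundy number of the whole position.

5

Pile A is a plain Nim pile of size 3, so its Grundy value is 3.
Pile B is a plain Nim pile of size 7, so its Grundy value is 7.
For pile C, compute g(0), g(1), … with moves {3, 5}:
g(0) = mex{} = 0
g(1) = mex{} = 0
g(2) = mex{} = 0
g(3) = mex{0} = 1
g(4) = mex{0} = 1
g(5) = mex{0} = 1
g(6) = mex{0,1} = 2
g(7) = mex{0,1} = 2
g(8) = mex{1} = 0
g(9) = mex{1,2} = 0
g(10) = mex{1,2} = 0
g(11) = mex{0,2} = 1
So g(11) = 1.
By the Sprague-Grundy theorem, the Grundy value of a sum of independent games is the XOR of the component values.
Combined value = 3 XOR 7 XOR 1 = 5.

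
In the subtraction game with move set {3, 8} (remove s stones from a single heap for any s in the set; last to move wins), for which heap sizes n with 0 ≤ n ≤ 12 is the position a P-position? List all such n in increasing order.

0, 1, 2, 6, 7, 11, 12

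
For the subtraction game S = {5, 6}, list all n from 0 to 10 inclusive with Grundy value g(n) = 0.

Grundy values for subtraction set {5, 6}:
k:     0  1  2  3  4  5  6  7  8  9 10
g(k):  0  0  0  0  0  1  1  1  1  1  2
The P-positions (g = 0) in 0..10 are 0, 1, 2, 3, 4.

0, 1, 2, 3, 4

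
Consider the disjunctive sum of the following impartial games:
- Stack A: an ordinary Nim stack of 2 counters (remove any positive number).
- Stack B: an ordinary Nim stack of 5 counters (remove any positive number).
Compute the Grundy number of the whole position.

7

Stack A is a plain Nim stack of size 2, so its Grundy value is 2.
Stack B is a plain Nim stack of size 5, so its Grundy value is 5.
By the Sprague-Grundy theorem, the Grundy value of a sum of independent games is the XOR of the component values.
Combined value = 2 ⊕ 5 = 7.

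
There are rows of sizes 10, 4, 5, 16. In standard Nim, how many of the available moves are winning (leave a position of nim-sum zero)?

1

Bitwise XOR of the heap sizes:
  01010  (10)
  00100  (4)
  00101  (5)
  10000  (16)
  -----
  11011  (27)
The overall nim-sum is X = 27. A row of size p has a winning move iff p XOR X < p (reduce it to p XOR X).
  10: 10 XOR 27 = 17 ≥ 10 — no move.
  4: 4 XOR 27 = 31 ≥ 4 — no move.
  5: 5 XOR 27 = 30 ≥ 5 — no move.
  16: 16 XOR 27 = 11 < 16 — winning move (to 11).
That gives 1 winning move.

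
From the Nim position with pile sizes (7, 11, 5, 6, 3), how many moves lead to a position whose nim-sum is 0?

1

Nim-sum: 7 XOR 11 XOR 5 XOR 6 XOR 3 = 12.
The overall nim-sum is X = 12. A pile of size p has a winning move iff p XOR X < p (reduce it to p XOR X).
  7: 7 XOR 12 = 11 ≥ 7 — no move.
  11: 11 XOR 12 = 7 < 11 — winning move (to 7).
  5: 5 XOR 12 = 9 ≥ 5 — no move.
  6: 6 XOR 12 = 10 ≥ 6 — no move.
  3: 3 XOR 12 = 15 ≥ 3 — no move.
That gives 1 winning move.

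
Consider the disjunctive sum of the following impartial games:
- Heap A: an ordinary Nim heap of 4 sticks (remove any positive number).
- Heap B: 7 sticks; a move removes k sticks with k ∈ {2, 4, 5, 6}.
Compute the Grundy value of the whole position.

Heap A is a plain Nim heap of size 4, so its Grundy value is 4.
Build the Grundy sequence for heap B with g(k) = mex{g(k−s) : s ∈ {2, 4, 5, 6}, s ≤ k}:
k:     0  1  2  3  4  5  6  7
g(k):  0  0  1  1  2  2  3  3
So g(7) = 3.
The value of a disjunctive sum is the nim-sum of the parts.
Combined value = 4 ⊕ 3 = 7.

7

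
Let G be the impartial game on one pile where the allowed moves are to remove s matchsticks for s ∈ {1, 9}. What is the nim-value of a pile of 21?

1

Grundy values for subtraction set {1, 9}:
k:     0  1  2  3  4  5  6  7  8  9 10 11 12 13 14 15 16 17 18 19 20 21
g(k):  0  1  0  1  0  1  0  1  0  1  0  1  0  1  0  1  0  1  0  1  0  1
So g(21) = 1.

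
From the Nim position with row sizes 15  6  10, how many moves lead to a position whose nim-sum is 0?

Compute the nim-sum pairwise:
15 ^ 6 = 9
9 ^ 10 = 3
The overall nim-sum is X = 3. A row of size p has a winning move iff p XOR X < p (reduce it to p XOR X).
  15: 15 XOR 3 = 12 < 15 — winning move (to 12).
  6: 6 XOR 3 = 5 < 6 — winning move (to 5).
  10: 10 XOR 3 = 9 < 10 — winning move (to 9).
That gives 3 winning moves.

3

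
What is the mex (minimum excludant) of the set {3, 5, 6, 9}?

0 is not in the set, so the mex is 0.

0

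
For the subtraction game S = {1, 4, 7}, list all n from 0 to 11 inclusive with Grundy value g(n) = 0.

Build the Grundy sequence with g(k) = mex{g(k−s) : s ∈ {1, 4, 7}, s ≤ k}:
k:     0  1  2  3  4  5  6  7  8  9 10 11
g(k):  0  1  0  1  2  0  1  2  0  1  0  1
The P-positions (g = 0) in 0..11 are 0, 2, 5, 8, 10.

0, 2, 5, 8, 10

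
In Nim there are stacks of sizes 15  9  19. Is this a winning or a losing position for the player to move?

Compute the nim-sum pairwise:
15 XOR 9 = 6
6 XOR 19 = 21
The nim-sum is 21 ≠ 0, so this is an N-position: the player to move can win.

Winning position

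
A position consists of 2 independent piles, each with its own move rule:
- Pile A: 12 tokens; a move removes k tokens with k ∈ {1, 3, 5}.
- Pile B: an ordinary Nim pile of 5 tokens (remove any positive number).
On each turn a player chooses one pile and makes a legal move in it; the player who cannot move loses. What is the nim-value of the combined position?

For pile A, compute g(0), g(1), … with moves {1, 3, 5}:
k:     0  1  2  3  4  5  6  7  8  9 10 11 12
g(k):  0  1  0  1  0  1  0  1  0  1  0  1  0
So g(12) = 0.
Pile B is a plain Nim pile of size 5, so its Grundy value is 5.
By the Sprague-Grundy theorem, the Grundy value of a sum of independent games is the XOR of the component values.
Combined value = 0 ⊕ 5 = 5.

5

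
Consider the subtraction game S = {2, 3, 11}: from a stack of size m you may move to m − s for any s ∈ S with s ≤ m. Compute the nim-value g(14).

Grundy values for subtraction set {2, 3, 11}:
g(0) = mex{} = 0
g(1) = mex{} = 0
g(2) = mex{0} = 1
g(3) = mex{0} = 1
g(4) = mex{0,1} = 2
g(5) = mex{1} = 0
g(6) = mex{1,2} = 0
g(7) = mex{0,2} = 1
g(8) = mex{0} = 1
g(9) = mex{0,1} = 2
g(10) = mex{1} = 0
g(11) = mex{0,1,2} = 3
g(12) = mex{0,2} = 1
g(13) = mex{0,1,3} = 2
g(14) = mex{1,3} = 0
So g(14) = 0.

0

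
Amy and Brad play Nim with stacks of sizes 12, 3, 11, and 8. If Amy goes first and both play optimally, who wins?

Write each in binary and XOR column by column:
  1100  (12)
  0011  (3)
  1011  (11)
  1000  (8)
  ----
  1100  (12)
The nim-sum is 12 ≠ 0, so this is an N-position: the player to move can win; Amy has a winning move.

Amy wins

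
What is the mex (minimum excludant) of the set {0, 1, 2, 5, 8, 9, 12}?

The values 0, 1, 2 are all present; 3 is the first non-negative integer missing from the set.

3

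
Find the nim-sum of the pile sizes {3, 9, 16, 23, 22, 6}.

Nim-sum: 3 XOR 9 XOR 16 XOR 23 XOR 22 XOR 6 = 29.

29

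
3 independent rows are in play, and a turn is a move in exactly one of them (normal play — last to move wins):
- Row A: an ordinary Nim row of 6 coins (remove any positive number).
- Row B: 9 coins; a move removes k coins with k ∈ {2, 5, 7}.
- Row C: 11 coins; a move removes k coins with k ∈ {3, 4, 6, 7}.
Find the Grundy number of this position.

Row A is a plain Nim row of size 6, so its Grundy value is 6.
Build the Grundy sequence for row B with g(k) = mex{g(k−s) : s ∈ {2, 5, 7}, s ≤ k}:
g(0) = mex{} = 0
g(1) = mex{} = 0
g(2) = mex{0} = 1
g(3) = mex{0} = 1
g(4) = mex{1} = 0
g(5) = mex{0,1} = 2
g(6) = mex{0} = 1
g(7) = mex{0,1,2} = 3
g(8) = mex{0,1} = 2
g(9) = mex{0,1,3} = 2
So g(9) = 2.
Grundy values for row C (subtraction set {3, 4, 6, 7}):
g(0) = mex{} = 0
g(1) = mex{} = 0
g(2) = mex{} = 0
g(3) = mex{0} = 1
g(4) = mex{0} = 1
g(5) = mex{0} = 1
g(6) = mex{0,1} = 2
g(7) = mex{0,1} = 2
g(8) = mex{0,1} = 2
g(9) = mex{0,1,2} = 3
g(10) = mex{1,2} = 0
g(11) = mex{1,2} = 0
So g(11) = 0.
By the Sprague-Grundy theorem, the Grundy value of a sum of independent games is the XOR of the component values.
Combined value = 6 ⊕ 2 ⊕ 0 = 4.

4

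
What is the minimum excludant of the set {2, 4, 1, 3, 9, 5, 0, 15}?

6

The values 0, 1, 2, 3, 4, 5 are all present; 6 is the first non-negative integer missing from the set.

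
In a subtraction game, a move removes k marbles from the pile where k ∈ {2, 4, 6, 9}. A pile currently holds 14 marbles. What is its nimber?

3

Grundy values for subtraction set {2, 4, 6, 9}:
k:     0  1  2  3  4  5  6  7  8  9 10 11 12 13 14
g(k):  0  0  1  1  2  2  3  3  0  4  1  0  2  1  3
So g(14) = 3.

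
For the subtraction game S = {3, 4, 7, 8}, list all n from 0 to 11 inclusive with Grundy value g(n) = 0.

Build the Grundy sequence with g(k) = mex{g(k−s) : s ∈ {3, 4, 7, 8}, s ≤ k}:
k:     0  1  2  3  4  5  6  7  8  9 10 11
g(k):  0  0  0  1  1  1  2  2  2  3  3  0
The P-positions (g = 0) in 0..11 are 0, 1, 2, 11.

0, 1, 2, 11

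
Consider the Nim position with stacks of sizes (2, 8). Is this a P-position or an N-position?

Write each in binary and XOR column by column:
  0010  (2)
  1000  (8)
  ----
  1010  (10)
The nim-sum is 10 ≠ 0, so this is an N-position: the player to move can win.

N-position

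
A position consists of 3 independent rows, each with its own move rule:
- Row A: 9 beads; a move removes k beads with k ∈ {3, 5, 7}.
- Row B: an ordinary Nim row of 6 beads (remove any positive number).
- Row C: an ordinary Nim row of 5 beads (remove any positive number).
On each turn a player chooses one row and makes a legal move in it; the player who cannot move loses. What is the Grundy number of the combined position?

0

For row A, compute g(0), g(1), … with moves {3, 5, 7}:
k:     0  1  2  3  4  5  6  7  8  9
g(k):  0  0  0  1  1  1  2  2  2  3
So g(9) = 3.
Row B is a plain Nim row of size 6, so its Grundy value is 6.
Row C is a plain Nim row of size 5, so its Grundy value is 5.
By the Sprague-Grundy theorem, the Grundy value of a sum of independent games is the XOR of the component values.
Combined value = 3 ⊕ 6 ⊕ 5 = 0.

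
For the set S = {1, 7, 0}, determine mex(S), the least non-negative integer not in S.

2

The values 0, 1 are all present; 2 is the first non-negative integer missing from the set.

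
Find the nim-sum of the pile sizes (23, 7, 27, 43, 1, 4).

Nim-sum: 23 ^ 7 ^ 27 ^ 43 ^ 1 ^ 4 = 37.

37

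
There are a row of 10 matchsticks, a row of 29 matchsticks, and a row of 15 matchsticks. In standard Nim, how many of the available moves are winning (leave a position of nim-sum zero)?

Nim-sum: 10 XOR 29 XOR 15 = 24.
The overall nim-sum is X = 24. A row of size p has a winning move iff p XOR X < p (reduce it to p XOR X).
  10: 10 XOR 24 = 18 ≥ 10 — no move.
  29: 29 XOR 24 = 5 < 29 — winning move (to 5).
  15: 15 XOR 24 = 23 ≥ 15 — no move.
That gives 1 winning move.

1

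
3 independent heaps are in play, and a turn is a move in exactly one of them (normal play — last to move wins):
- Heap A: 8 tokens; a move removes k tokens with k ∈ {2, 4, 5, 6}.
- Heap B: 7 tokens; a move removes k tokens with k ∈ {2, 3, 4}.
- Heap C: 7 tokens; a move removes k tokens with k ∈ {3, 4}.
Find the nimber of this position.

Build the Grundy sequence for heap A with g(k) = mex{g(k−s) : s ∈ {2, 4, 5, 6}, s ≤ k}:
k:     0  1  2  3  4  5  6  7  8
g(k):  0  0  1  1  2  2  3  3  0
So g(8) = 0.
Grundy values for heap B (subtraction set {2, 3, 4}):
k:     0  1  2  3  4  5  6  7
g(k):  0  0  1  1  2  2  0  0
So g(7) = 0.
Grundy values for heap C (subtraction set {3, 4}):
g(0) = mex{} = 0
g(1) = mex{} = 0
g(2) = mex{} = 0
g(3) = mex{0} = 1
g(4) = mex{0} = 1
g(5) = mex{0} = 1
g(6) = mex{0,1} = 2
g(7) = mex{1} = 0
So g(7) = 0.
By the Sprague-Grundy theorem, the Grundy value of a sum of independent games is the XOR of the component values.
Combined value = 0 ⊕ 0 ⊕ 0 = 0.

0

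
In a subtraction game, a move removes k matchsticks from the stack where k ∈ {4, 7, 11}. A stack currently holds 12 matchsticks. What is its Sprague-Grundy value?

3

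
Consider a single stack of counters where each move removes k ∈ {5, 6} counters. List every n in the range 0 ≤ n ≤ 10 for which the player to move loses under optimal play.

Grundy values for subtraction set {5, 6}:
k:     0  1  2  3  4  5  6  7  8  9 10
g(k):  0  0  0  0  0  1  1  1  1  1  2
The P-positions (g = 0) in 0..10 are 0, 1, 2, 3, 4.

0, 1, 2, 3, 4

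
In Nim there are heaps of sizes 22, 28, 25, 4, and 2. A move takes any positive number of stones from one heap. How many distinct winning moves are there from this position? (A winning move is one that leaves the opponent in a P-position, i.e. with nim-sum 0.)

Write each in binary and XOR column by column:
  10110  (22)
  11100  (28)
  11001  (25)
  00100  (4)
  00010  (2)
  -----
  10101  (21)
The overall nim-sum is X = 21. A heap of size p has a winning move iff p XOR X < p (reduce it to p XOR X).
  22: 22 XOR 21 = 3 < 22 — winning move (to 3).
  28: 28 XOR 21 = 9 < 28 — winning move (to 9).
  25: 25 XOR 21 = 12 < 25 — winning move (to 12).
  4: 4 XOR 21 = 17 ≥ 4 — no move.
  2: 2 XOR 21 = 23 ≥ 2 — no move.
That gives 3 winning moves.

3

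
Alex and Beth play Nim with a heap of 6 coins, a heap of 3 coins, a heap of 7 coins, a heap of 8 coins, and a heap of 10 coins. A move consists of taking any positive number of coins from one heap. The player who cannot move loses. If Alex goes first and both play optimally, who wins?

Beth wins

Nim-sum: 6 XOR 3 XOR 7 XOR 8 XOR 10 = 0.
The nim-sum is 0, so this is a P-position: the player to move is in a losing position under optimal play; Alex is about to move from it and so loses — Beth wins.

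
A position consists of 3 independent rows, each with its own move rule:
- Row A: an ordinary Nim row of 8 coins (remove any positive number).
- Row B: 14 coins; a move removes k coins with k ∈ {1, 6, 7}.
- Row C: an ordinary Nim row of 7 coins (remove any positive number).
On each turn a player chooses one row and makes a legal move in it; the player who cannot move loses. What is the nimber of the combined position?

15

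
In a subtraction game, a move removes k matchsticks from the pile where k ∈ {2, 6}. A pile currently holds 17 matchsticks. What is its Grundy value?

0

Build the Grundy sequence with g(k) = mex{g(k−s) : s ∈ {2, 6}, s ≤ k}:
k:     0  1  2  3  4  5  6  7  8  9 10 11 12 13 14 15 16 17
g(k):  0  0  1  1  0  0  1  1  0  0  1  1  0  0  1  1  0  0
So g(17) = 0.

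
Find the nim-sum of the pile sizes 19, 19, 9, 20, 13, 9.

Bitwise XOR of the heap sizes:
  10011  (19)
  10011  (19)
  01001  (9)
  10100  (20)
  01101  (13)
  01001  (9)
  -----
  11001  (25)

25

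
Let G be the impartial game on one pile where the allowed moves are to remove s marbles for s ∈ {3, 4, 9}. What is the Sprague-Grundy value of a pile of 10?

1

Grundy values for subtraction set {3, 4, 9}:
g(0) = mex{} = 0
g(1) = mex{} = 0
g(2) = mex{} = 0
g(3) = mex{0} = 1
g(4) = mex{0} = 1
g(5) = mex{0} = 1
g(6) = mex{0,1} = 2
g(7) = mex{1} = 0
g(8) = mex{1} = 0
g(9) = mex{0,1,2} = 3
g(10) = mex{0,2} = 1
So g(10) = 1.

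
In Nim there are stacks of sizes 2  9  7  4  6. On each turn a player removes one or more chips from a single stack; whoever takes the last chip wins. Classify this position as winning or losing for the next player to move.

Winning position

Nim-sum: 2 ^ 9 ^ 7 ^ 4 ^ 6 = 14.
The nim-sum is 14 ≠ 0, so this is an N-position: the player to move can win.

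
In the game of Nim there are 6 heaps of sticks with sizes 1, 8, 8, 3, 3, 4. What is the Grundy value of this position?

Compute the nim-sum pairwise:
1 ^ 8 = 9
9 ^ 8 = 1
1 ^ 3 = 2
2 ^ 3 = 1
1 ^ 4 = 5

5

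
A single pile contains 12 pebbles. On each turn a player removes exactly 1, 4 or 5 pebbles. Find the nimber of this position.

2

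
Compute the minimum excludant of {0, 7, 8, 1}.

2

The values 0, 1 are all present; 2 is the first non-negative integer missing from the set.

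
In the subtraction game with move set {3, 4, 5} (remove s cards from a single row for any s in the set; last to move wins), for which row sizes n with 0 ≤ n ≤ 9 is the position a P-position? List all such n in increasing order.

Compute g(0), g(1), … for moves {3, 4, 5}:
k:     0  1  2  3  4  5  6  7  8  9
g(k):  0  0  0  1  1  1  2  2  0  0
The P-positions (g = 0) in 0..9 are 0, 1, 2, 8, 9.

0, 1, 2, 8, 9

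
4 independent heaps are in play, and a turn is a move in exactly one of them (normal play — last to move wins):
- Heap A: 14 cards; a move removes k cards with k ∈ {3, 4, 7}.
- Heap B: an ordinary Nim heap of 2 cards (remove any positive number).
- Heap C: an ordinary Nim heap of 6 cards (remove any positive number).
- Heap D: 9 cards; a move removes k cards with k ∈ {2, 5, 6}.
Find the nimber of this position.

7

For heap A, compute g(0), g(1), … with moves {3, 4, 7}:
g(0) = mex{} = 0
g(1) = mex{} = 0
g(2) = mex{} = 0
g(3) = mex{0} = 1
g(4) = mex{0} = 1
g(5) = mex{0} = 1
g(6) = mex{0,1} = 2
g(7) = mex{0,1} = 2
g(8) = mex{0,1} = 2
g(9) = mex{0,1,2} = 3
g(10) = mex{1,2} = 0
g(11) = mex{1,2} = 0
g(12) = mex{1,2,3} = 0
g(13) = mex{0,2,3} = 1
g(14) = mex{0,2} = 1
So g(14) = 1.
Heap B is a plain Nim heap of size 2, so its Grundy value is 2.
Heap C is a plain Nim heap of size 6, so its Grundy value is 6.
Grundy values for heap D (subtraction set {2, 5, 6}):
k:     0  1  2  3  4  5  6  7  8  9
g(k):  0  0  1  1  0  2  1  3  0  2
So g(9) = 2.
The value of a disjunctive sum is the nim-sum of the parts.
Combined value = 1 XOR 2 XOR 6 XOR 2 = 7.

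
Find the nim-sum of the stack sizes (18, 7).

21

Compute the nim-sum pairwise:
18 ⊕ 7 = 21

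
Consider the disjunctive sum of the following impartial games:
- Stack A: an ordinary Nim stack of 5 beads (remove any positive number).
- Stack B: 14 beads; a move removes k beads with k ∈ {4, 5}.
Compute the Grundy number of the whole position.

Stack A is a plain Nim stack of size 5, so its Grundy value is 5.
For stack B, compute g(0), g(1), … with moves {4, 5}:
k:     0  1  2  3  4  5  6  7  8  9 10 11 12 13 14
g(k):  0  0  0  0  1  1  1  1  2  0  0  0  0  1  1
So g(14) = 1.
The value of a disjunctive sum is the nim-sum of the parts.
Combined value = 5 XOR 1 = 4.

4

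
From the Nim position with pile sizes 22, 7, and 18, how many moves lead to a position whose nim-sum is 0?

Nim-sum: 22 ⊕ 7 ⊕ 18 = 3.
The overall nim-sum is X = 3. A pile of size p has a winning move iff p XOR X < p (reduce it to p XOR X).
  22: 22 XOR 3 = 21 < 22 — winning move (to 21).
  7: 7 XOR 3 = 4 < 7 — winning move (to 4).
  18: 18 XOR 3 = 17 < 18 — winning move (to 17).
That gives 3 winning moves.

3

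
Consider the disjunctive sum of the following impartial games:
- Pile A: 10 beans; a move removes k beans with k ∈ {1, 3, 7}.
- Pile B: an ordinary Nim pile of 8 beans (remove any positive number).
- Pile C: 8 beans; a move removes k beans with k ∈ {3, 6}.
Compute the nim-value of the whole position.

Build the Grundy sequence for pile A with g(k) = mex{g(k−s) : s ∈ {1, 3, 7}, s ≤ k}:
k:     0  1  2  3  4  5  6  7  8  9 10
g(k):  0  1  0  1  0  1  0  1  0  1  0
So g(10) = 0.
Pile B is a plain Nim pile of size 8, so its Grundy value is 8.
For pile C, compute g(0), g(1), … with moves {3, 6}:
k:     0  1  2  3  4  5  6  7  8
g(k):  0  0  0  1  1  1  2  2  2
So g(8) = 2.
By the Sprague-Grundy theorem, the Grundy value of a sum of independent games is the XOR of the component values.
Combined value = 0 XOR 8 XOR 2 = 10.

10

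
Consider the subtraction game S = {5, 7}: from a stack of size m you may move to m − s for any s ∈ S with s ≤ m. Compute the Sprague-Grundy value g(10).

Build the Grundy sequence with g(k) = mex{g(k−s) : s ∈ {5, 7}, s ≤ k}:
k:     0  1  2  3  4  5  6  7  8  9 10
g(k):  0  0  0  0  0  1  1  1  1  1  2
So g(10) = 2.

2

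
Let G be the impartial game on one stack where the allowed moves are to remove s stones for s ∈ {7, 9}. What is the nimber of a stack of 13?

1

Build the Grundy sequence with g(k) = mex{g(k−s) : s ∈ {7, 9}, s ≤ k}:
g(0) = mex{} = 0
g(1) = mex{} = 0
g(2) = mex{} = 0
g(3) = mex{} = 0
g(4) = mex{} = 0
g(5) = mex{} = 0
g(6) = mex{} = 0
g(7) = mex{0} = 1
g(8) = mex{0} = 1
g(9) = mex{0} = 1
g(10) = mex{0} = 1
g(11) = mex{0} = 1
g(12) = mex{0} = 1
g(13) = mex{0} = 1
So g(13) = 1.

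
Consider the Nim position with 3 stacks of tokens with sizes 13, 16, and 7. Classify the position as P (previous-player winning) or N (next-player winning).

N-position

Compute the nim-sum pairwise:
13 XOR 16 = 29
29 XOR 7 = 26
The nim-sum is 26 ≠ 0, so this is an N-position: the player to move can win.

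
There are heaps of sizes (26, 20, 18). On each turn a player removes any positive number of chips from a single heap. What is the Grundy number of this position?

28

Nim-sum: 26 ^ 20 ^ 18 = 28.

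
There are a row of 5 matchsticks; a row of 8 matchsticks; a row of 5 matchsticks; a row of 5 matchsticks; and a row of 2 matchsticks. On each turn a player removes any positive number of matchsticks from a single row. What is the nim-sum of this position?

Nim-sum: 5 ^ 8 ^ 5 ^ 5 ^ 2 = 15.

15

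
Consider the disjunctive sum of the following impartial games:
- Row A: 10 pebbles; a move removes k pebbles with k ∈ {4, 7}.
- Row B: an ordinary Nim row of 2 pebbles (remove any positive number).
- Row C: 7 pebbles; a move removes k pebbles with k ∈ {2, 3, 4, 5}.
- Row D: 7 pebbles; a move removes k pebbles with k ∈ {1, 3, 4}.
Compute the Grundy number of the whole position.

0

Build the Grundy sequence for row A with g(k) = mex{g(k−s) : s ∈ {4, 7}, s ≤ k}:
g(0) = mex{} = 0
g(1) = mex{} = 0
g(2) = mex{} = 0
g(3) = mex{} = 0
g(4) = mex{0} = 1
g(5) = mex{0} = 1
g(6) = mex{0} = 1
g(7) = mex{0} = 1
g(8) = mex{0,1} = 2
g(9) = mex{0,1} = 2
g(10) = mex{0,1} = 2
So g(10) = 2.
Row B is a plain Nim row of size 2, so its Grundy value is 2.
For row C, compute g(0), g(1), … with moves {2, 3, 4, 5}:
g(0) = mex{} = 0
g(1) = mex{} = 0
g(2) = mex{0} = 1
g(3) = mex{0} = 1
g(4) = mex{0,1} = 2
g(5) = mex{0,1} = 2
g(6) = mex{0,1,2} = 3
g(7) = mex{1,2} = 0
So g(7) = 0.
For row D, compute g(0), g(1), … with moves {1, 3, 4}:
g(0) = mex{} = 0
g(1) = mex{0} = 1
g(2) = mex{1} = 0
g(3) = mex{0} = 1
g(4) = mex{0,1} = 2
g(5) = mex{0,1,2} = 3
g(6) = mex{0,1,3} = 2
g(7) = mex{1,2} = 0
So g(7) = 0.
By the Sprague-Grundy theorem, the Grundy value of a sum of independent games is the XOR of the component values.
Combined value = 2 ⊕ 2 ⊕ 0 ⊕ 0 = 0.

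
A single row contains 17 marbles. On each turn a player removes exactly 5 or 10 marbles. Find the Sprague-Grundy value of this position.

Compute g(0), g(1), … for moves {5, 10}:
k:     0  1  2  3  4  5  6  7  8  9 10 11 12 13 14 15 16 17
g(k):  0  0  0  0  0  1  1  1  1  1  2  2  2  2  2  0  0  0
So g(17) = 0.

0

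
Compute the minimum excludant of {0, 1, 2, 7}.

3

The values 0, 1, 2 are all present; 3 is the first non-negative integer missing from the set.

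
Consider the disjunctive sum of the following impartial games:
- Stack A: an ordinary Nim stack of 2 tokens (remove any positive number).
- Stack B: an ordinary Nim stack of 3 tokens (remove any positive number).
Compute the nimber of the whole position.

Stack A is a plain Nim stack of size 2, so its Grundy value is 2.
Stack B is a plain Nim stack of size 3, so its Grundy value is 3.
The value of a disjunctive sum is the nim-sum of the parts.
Combined value = 2 XOR 3 = 1.

1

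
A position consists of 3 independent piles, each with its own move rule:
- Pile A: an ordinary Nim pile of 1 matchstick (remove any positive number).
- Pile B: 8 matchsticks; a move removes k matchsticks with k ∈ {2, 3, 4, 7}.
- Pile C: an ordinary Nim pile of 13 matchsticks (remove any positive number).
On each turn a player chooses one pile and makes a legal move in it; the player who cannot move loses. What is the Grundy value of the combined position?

Pile A is a plain Nim pile of size 1, so its Grundy value is 1.
Build the Grundy sequence for pile B with g(k) = mex{g(k−s) : s ∈ {2, 3, 4, 7}, s ≤ k}:
g(0) = mex{} = 0
g(1) = mex{} = 0
g(2) = mex{0} = 1
g(3) = mex{0} = 1
g(4) = mex{0,1} = 2
g(5) = mex{0,1} = 2
g(6) = mex{1,2} = 0
g(7) = mex{0,1,2} = 3
g(8) = mex{0,2} = 1
So g(8) = 1.
Pile C is a plain Nim pile of size 13, so its Grundy value is 13.
The value of a disjunctive sum is the nim-sum of the parts.
Combined value = 1 ⊕ 1 ⊕ 13 = 13.

13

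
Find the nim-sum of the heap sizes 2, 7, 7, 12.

Nim-sum: 2 ^ 7 ^ 7 ^ 12 = 14.

14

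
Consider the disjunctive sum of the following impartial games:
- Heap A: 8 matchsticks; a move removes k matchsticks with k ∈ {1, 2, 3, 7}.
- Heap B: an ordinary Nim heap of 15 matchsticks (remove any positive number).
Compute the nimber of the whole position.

15

Grundy values for heap A (subtraction set {1, 2, 3, 7}):
k:     0  1  2  3  4  5  6  7  8
g(k):  0  1  2  3  0  1  2  3  0
So g(8) = 0.
Heap B is a plain Nim heap of size 15, so its Grundy value is 15.
The value of a disjunctive sum is the nim-sum of the parts.
Combined value = 0 ⊕ 15 = 15.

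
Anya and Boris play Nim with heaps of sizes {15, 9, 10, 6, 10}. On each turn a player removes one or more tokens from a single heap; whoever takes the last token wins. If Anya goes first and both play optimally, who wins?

Nim-sum: 15 ⊕ 9 ⊕ 10 ⊕ 6 ⊕ 10 = 0.
The nim-sum is 0, so this is a P-position: the player to move is in a losing position under optimal play; Anya is about to move from it and so loses — Boris wins.

Boris wins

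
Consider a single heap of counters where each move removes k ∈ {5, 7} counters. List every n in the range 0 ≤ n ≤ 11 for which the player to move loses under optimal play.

0, 1, 2, 3, 4

Compute g(0), g(1), … for moves {5, 7}:
k:     0  1  2  3  4  5  6  7  8  9 10 11
g(k):  0  0  0  0  0  1  1  1  1  1  2  2
The P-positions (g = 0) in 0..11 are 0, 1, 2, 3, 4.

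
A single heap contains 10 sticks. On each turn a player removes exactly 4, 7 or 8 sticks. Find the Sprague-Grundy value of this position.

2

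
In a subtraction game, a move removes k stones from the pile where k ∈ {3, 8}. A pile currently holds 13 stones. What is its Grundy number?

0

Build the Grundy sequence with g(k) = mex{g(k−s) : s ∈ {3, 8}, s ≤ k}:
g(0) = mex{} = 0
g(1) = mex{} = 0
g(2) = mex{} = 0
g(3) = mex{0} = 1
g(4) = mex{0} = 1
g(5) = mex{0} = 1
g(6) = mex{1} = 0
g(7) = mex{1} = 0
g(8) = mex{0,1} = 2
g(9) = mex{0} = 1
g(10) = mex{0} = 1
g(11) = mex{1,2} = 0
g(12) = mex{1} = 0
g(13) = mex{1} = 0
So g(13) = 0.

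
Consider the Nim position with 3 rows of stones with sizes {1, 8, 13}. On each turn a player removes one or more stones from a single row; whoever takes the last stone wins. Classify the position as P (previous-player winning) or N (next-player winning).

N-position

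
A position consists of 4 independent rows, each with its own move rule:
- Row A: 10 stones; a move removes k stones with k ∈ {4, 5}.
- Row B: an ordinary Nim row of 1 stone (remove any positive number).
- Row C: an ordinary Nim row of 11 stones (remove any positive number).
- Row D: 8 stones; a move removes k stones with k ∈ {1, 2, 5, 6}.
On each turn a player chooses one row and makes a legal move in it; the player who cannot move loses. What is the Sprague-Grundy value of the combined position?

For row A, compute g(0), g(1), … with moves {4, 5}:
g(0) = mex{} = 0
g(1) = mex{} = 0
g(2) = mex{} = 0
g(3) = mex{} = 0
g(4) = mex{0} = 1
g(5) = mex{0} = 1
g(6) = mex{0} = 1
g(7) = mex{0} = 1
g(8) = mex{0,1} = 2
g(9) = mex{1} = 0
g(10) = mex{1} = 0
So g(10) = 0.
Row B is a plain Nim row of size 1, so its Grundy value is 1.
Row C is a plain Nim row of size 11, so its Grundy value is 11.
Build the Grundy sequence for row D with g(k) = mex{g(k−s) : s ∈ {1, 2, 5, 6}, s ≤ k}:
g(0) = mex{} = 0
g(1) = mex{0} = 1
g(2) = mex{0,1} = 2
g(3) = mex{1,2} = 0
g(4) = mex{0,2} = 1
g(5) = mex{0,1} = 2
g(6) = mex{0,1,2} = 3
g(7) = mex{1,2,3} = 0
g(8) = mex{0,2,3} = 1
So g(8) = 1.
By the Sprague-Grundy theorem, the Grundy value of a sum of independent games is the XOR of the component values.
Combined value = 0 ⊕ 1 ⊕ 11 ⊕ 1 = 11.

11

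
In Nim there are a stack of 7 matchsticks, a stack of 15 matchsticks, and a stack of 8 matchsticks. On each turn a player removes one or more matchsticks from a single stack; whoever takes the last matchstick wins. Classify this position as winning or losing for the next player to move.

Write each in binary and XOR column by column:
  0111  (7)
  1111  (15)
  1000  (8)
  ----
  0000  (0)
The nim-sum is 0, so this is a P-position: the player to move is in a losing position under optimal play.

Losing position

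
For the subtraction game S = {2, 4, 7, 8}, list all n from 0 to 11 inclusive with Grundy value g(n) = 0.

0, 1, 6, 11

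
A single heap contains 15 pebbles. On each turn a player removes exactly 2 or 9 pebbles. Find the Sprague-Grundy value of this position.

0

Build the Grundy sequence with g(k) = mex{g(k−s) : s ∈ {2, 9}, s ≤ k}:
k:     0  1  2  3  4  5  6  7  8  9 10 11 12 13 14 15
g(k):  0  0  1  1  0  0  1  1  0  2  1  0  0  1  1  0
So g(15) = 0.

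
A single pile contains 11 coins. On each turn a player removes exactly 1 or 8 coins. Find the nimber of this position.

0

Grundy values for subtraction set {1, 8}:
k:     0  1  2  3  4  5  6  7  8  9 10 11
g(k):  0  1  0  1  0  1  0  1  2  0  1  0
So g(11) = 0.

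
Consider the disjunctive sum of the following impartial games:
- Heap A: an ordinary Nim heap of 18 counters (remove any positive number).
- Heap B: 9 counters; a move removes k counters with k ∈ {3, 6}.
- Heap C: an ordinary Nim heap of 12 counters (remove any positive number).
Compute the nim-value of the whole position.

Heap A is a plain Nim heap of size 18, so its Grundy value is 18.
For heap B, compute g(0), g(1), … with moves {3, 6}:
g(0) = mex{} = 0
g(1) = mex{} = 0
g(2) = mex{} = 0
g(3) = mex{0} = 1
g(4) = mex{0} = 1
g(5) = mex{0} = 1
g(6) = mex{0,1} = 2
g(7) = mex{0,1} = 2
g(8) = mex{0,1} = 2
g(9) = mex{1,2} = 0
So g(9) = 0.
Heap C is a plain Nim heap of size 12, so its Grundy value is 12.
The value of a disjunctive sum is the nim-sum of the parts.
Combined value = 18 ⊕ 0 ⊕ 12 = 30.

30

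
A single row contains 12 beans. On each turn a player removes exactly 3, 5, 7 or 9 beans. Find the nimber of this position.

0

Grundy values for subtraction set {3, 5, 7, 9}:
g(0) = mex{} = 0
g(1) = mex{} = 0
g(2) = mex{} = 0
g(3) = mex{0} = 1
g(4) = mex{0} = 1
g(5) = mex{0} = 1
g(6) = mex{0,1} = 2
g(7) = mex{0,1} = 2
g(8) = mex{0,1} = 2
g(9) = mex{0,1,2} = 3
g(10) = mex{0,1,2} = 3
g(11) = mex{0,1,2} = 3
g(12) = mex{1,2,3} = 0
So g(12) = 0.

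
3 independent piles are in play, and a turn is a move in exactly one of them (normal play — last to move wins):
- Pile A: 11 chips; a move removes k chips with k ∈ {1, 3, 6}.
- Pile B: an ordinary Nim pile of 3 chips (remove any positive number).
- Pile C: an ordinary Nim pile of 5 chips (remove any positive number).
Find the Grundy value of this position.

For pile A, compute g(0), g(1), … with moves {1, 3, 6}:
g(0) = mex{} = 0
g(1) = mex{0} = 1
g(2) = mex{1} = 0
g(3) = mex{0} = 1
g(4) = mex{1} = 0
g(5) = mex{0} = 1
g(6) = mex{0,1} = 2
g(7) = mex{0,1,2} = 3
g(8) = mex{0,1,3} = 2
g(9) = mex{1,2} = 0
g(10) = mex{0,3} = 1
g(11) = mex{1,2} = 0
So g(11) = 0.
Pile B is a plain Nim pile of size 3, so its Grundy value is 3.
Pile C is a plain Nim pile of size 5, so its Grundy value is 5.
The value of a disjunctive sum is the nim-sum of the parts.
Combined value = 0 ⊕ 3 ⊕ 5 = 6.

6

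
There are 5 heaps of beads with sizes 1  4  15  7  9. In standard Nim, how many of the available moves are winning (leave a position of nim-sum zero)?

3

In binary:
  0001  (1)
  0100  (4)
  1111  (15)
  0111  (7)
  1001  (9)
  ----
  0100  (4)
The overall nim-sum is X = 4. A heap of size p has a winning move iff p XOR X < p (reduce it to p XOR X).
  1: 1 XOR 4 = 5 ≥ 1 — no move.
  4: 4 XOR 4 = 0 < 4 — winning move (to 0).
  15: 15 XOR 4 = 11 < 15 — winning move (to 11).
  7: 7 XOR 4 = 3 < 7 — winning move (to 3).
  9: 9 XOR 4 = 13 ≥ 9 — no move.
That gives 3 winning moves.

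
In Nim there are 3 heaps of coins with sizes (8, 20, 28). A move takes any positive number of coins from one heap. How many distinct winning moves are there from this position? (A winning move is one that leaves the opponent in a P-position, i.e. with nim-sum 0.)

Write each in binary and XOR column by column:
  01000  (8)
  10100  (20)
  11100  (28)
  -----
  00000  (0)
The nim-sum is already 0, so every move leaves a nonzero nim-sum — there are no winning moves.

0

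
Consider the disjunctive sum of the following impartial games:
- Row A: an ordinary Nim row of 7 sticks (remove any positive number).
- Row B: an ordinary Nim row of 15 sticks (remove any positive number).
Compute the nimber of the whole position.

Row A is a plain Nim row of size 7, so its Grundy value is 7.
Row B is a plain Nim row of size 15, so its Grundy value is 15.
The value of a disjunctive sum is the nim-sum of the parts.
Combined value = 7 ⊕ 15 = 8.

8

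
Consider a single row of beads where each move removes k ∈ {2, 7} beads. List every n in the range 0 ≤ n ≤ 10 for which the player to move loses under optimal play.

Build the Grundy sequence with g(k) = mex{g(k−s) : s ∈ {2, 7}, s ≤ k}:
k:     0  1  2  3  4  5  6  7  8  9 10
g(k):  0  0  1  1  0  0  1  1  2  0  0
The P-positions (g = 0) in 0..10 are 0, 1, 4, 5, 9, 10.

0, 1, 4, 5, 9, 10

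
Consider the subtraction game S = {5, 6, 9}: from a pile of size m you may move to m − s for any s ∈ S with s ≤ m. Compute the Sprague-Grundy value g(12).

2

Build the Grundy sequence with g(k) = mex{g(k−s) : s ∈ {5, 6, 9}, s ≤ k}:
g(0) = mex{} = 0
g(1) = mex{} = 0
g(2) = mex{} = 0
g(3) = mex{} = 0
g(4) = mex{} = 0
g(5) = mex{0} = 1
g(6) = mex{0} = 1
g(7) = mex{0} = 1
g(8) = mex{0} = 1
g(9) = mex{0} = 1
g(10) = mex{0,1} = 2
g(11) = mex{0,1} = 2
g(12) = mex{0,1} = 2
So g(12) = 2.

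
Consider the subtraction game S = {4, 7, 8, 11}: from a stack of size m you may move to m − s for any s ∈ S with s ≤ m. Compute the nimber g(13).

Grundy values for subtraction set {4, 7, 8, 11}:
k:     0  1  2  3  4  5  6  7  8  9 10 11 12 13
g(k):  0  0  0  0  1  1  1  1  2  2  2  2  3  3
So g(13) = 3.

3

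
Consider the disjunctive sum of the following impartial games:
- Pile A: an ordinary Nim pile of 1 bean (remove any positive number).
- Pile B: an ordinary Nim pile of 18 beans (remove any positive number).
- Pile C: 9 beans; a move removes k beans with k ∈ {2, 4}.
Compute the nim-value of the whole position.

Pile A is a plain Nim pile of size 1, so its Grundy value is 1.
Pile B is a plain Nim pile of size 18, so its Grundy value is 18.
Grundy values for pile C (subtraction set {2, 4}):
k:     0  1  2  3  4  5  6  7  8  9
g(k):  0  0  1  1  2  2  0  0  1  1
So g(9) = 1.
By the Sprague-Grundy theorem, the Grundy value of a sum of independent games is the XOR of the component values.
Combined value = 1 ⊕ 18 ⊕ 1 = 18.

18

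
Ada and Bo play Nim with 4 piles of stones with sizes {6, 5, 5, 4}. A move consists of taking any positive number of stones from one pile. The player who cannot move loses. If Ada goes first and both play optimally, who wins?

Compute the nim-sum pairwise:
6 XOR 5 = 3
3 XOR 5 = 6
6 XOR 4 = 2
The nim-sum is 2 ≠ 0, so this is an N-position: the player to move can win; Ada has a winning move.

Ada wins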